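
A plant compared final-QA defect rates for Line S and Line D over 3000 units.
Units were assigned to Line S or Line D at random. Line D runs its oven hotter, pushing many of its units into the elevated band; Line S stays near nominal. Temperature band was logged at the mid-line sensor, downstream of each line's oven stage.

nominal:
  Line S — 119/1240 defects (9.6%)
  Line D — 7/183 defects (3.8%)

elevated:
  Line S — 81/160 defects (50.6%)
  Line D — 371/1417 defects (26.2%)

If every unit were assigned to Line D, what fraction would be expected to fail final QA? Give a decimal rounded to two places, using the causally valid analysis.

Stratifying would compare lines among units the lines themselves sorted into in-process temperature band groups — a form of selection on an intermediate. The unconditioned pooled rates give the total causal effect.
So P(outcome | do(Line D)) is just the pooled rate for Line D: 378/1600 = 0.236.

0.24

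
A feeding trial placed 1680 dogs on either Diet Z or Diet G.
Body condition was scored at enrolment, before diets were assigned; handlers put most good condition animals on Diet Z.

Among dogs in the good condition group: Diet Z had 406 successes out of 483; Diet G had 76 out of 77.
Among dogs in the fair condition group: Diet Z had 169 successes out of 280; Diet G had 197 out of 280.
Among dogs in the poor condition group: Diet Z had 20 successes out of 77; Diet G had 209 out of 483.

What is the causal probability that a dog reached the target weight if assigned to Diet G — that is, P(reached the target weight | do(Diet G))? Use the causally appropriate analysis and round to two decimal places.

0.71

Starting body condition differs across diets for reasons unrelated to any effect of the diet itself, and it separately predicts the outcome — a classic confounder. We must compare within starting body condition levels.
Standardising Diet G to the population starting body condition mix: 0.333·76/77 + 0.333·197/280 + 0.333·209/483 = 0.708.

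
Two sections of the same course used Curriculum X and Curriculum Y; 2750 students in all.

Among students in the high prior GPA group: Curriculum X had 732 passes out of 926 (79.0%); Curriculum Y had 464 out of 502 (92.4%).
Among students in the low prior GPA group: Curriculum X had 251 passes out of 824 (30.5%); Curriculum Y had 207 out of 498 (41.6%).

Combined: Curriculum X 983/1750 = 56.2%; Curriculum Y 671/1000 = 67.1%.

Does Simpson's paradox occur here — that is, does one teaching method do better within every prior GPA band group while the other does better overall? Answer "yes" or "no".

Within each prior GPA band level (high prior GPA 79.0% vs 92.4%; low prior GPA 30.5% vs 41.6%), Curriculum Y has the higher rate every time. Pooled: 56.2% vs 67.1% — Curriculum Y has the higher rate overall. They agree.

no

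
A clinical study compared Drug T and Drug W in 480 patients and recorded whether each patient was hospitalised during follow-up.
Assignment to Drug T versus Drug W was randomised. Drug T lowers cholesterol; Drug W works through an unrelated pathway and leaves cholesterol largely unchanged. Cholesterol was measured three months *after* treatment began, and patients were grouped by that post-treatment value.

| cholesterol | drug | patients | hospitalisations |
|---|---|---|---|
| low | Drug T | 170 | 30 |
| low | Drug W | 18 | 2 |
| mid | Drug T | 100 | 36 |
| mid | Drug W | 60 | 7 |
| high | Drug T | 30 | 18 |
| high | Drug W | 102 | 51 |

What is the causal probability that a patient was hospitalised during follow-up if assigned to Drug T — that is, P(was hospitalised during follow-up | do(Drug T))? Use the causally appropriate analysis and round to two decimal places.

0.28

Drug W is lower inside every cholesterol stratum but Drug T is lower in aggregate. Whether to stratify depends on how cholesterol relates to the drug.
Cholesterol here is a post-treatment variable shaped by the drug; conditioning on it would introduce bias rather than remove it. The overall comparison is the causal one.
So P(outcome | do(Drug T)) is just the pooled rate for Drug T: 84/300 = 0.280.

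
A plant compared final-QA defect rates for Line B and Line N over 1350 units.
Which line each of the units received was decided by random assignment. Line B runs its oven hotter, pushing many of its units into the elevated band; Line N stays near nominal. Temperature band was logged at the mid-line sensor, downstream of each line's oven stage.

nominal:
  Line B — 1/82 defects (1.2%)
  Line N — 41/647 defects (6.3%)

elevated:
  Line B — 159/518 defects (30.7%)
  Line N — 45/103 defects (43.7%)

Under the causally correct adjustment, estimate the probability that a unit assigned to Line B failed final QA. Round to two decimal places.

0.27

Stratifying would compare lines among units the lines themselves sorted into in-process temperature band groups — a form of selection on an intermediate. The unconditioned pooled rates give the total causal effect.
So P(outcome | do(Line B)) is just the pooled rate for Line B: 160/600 = 0.267.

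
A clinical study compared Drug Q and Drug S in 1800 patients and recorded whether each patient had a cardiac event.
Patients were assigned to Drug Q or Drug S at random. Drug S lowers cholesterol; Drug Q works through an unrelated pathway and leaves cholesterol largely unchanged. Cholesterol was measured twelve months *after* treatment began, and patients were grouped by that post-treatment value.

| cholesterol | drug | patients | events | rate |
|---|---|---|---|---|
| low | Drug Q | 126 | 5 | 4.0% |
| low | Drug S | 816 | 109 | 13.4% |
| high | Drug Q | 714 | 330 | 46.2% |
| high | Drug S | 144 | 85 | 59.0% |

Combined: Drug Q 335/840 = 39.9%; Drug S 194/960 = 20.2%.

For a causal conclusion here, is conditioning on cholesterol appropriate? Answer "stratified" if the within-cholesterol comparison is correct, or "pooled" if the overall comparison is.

Drug Q is lower inside every cholesterol stratum but Drug S is lower in aggregate. Whether to stratify depends on how cholesterol relates to the drug.
Cholesterol is recorded after the drug and is itself shifted by it — it sits on the causal path from drug to outcome. Conditioning on a mediator would strip out part of the effect we want; the pooled comparison gives the total causal effect.
Pooled: Drug Q 39.9% vs Drug S 20.2%; Drug S is lower overall.

pooled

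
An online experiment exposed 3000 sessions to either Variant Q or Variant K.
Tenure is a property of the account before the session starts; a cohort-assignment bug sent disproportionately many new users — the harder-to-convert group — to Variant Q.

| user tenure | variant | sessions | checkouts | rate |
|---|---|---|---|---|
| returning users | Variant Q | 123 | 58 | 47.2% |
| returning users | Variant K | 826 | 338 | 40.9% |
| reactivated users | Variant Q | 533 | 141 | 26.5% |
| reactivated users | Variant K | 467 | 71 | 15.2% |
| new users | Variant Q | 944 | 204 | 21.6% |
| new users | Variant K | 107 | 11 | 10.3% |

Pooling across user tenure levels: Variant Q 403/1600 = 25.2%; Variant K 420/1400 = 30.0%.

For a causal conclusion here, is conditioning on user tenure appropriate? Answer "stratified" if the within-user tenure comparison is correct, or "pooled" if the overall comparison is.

The imbalance in user tenure arose from how sessions were allocated, not from anything the variant did; and user tenure independently affects the outcome. The pooled gap is confounded — condition on user tenure.
Within each level — returning users: 47.2% vs 40.9%; reactivated users: 26.5% vs 15.2%; new users: 21.6% vs 10.3% — Variant Q is higher every time.

stratified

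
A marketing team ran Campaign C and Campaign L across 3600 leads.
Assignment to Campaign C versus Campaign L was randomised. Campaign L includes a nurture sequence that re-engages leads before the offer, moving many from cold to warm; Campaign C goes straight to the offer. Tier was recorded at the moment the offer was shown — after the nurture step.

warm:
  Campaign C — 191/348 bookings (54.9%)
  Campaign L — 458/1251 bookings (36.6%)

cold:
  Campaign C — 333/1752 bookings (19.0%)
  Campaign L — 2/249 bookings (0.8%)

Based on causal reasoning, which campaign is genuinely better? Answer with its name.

Campaign C is higher inside every engagement tier stratum but Campaign L is higher in aggregate. Whether to stratify depends on how engagement tier relates to the campaign.
Engagement tier here is a post-treatment variable shaped by the campaign; conditioning on it would introduce bias rather than remove it. The overall comparison is the causal one.
Pooled: Campaign C 25.0% vs Campaign L 30.7%; Campaign L is higher overall.

Campaign L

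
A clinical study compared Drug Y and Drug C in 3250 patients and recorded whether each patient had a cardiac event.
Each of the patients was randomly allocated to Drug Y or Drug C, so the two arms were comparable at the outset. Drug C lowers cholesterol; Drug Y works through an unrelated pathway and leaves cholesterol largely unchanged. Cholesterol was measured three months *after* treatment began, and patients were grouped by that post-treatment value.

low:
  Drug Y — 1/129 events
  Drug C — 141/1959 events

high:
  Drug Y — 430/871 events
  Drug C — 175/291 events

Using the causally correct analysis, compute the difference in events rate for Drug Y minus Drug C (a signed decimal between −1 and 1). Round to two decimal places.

The distribution of cholesterol is itself part of what the drug does — it is an intermediate outcome. Holding it fixed would remove that part of the effect; the total effect is the pooled difference.
The causal difference is the pooled difference: 0.431 − 0.140 = +0.291.

+0.29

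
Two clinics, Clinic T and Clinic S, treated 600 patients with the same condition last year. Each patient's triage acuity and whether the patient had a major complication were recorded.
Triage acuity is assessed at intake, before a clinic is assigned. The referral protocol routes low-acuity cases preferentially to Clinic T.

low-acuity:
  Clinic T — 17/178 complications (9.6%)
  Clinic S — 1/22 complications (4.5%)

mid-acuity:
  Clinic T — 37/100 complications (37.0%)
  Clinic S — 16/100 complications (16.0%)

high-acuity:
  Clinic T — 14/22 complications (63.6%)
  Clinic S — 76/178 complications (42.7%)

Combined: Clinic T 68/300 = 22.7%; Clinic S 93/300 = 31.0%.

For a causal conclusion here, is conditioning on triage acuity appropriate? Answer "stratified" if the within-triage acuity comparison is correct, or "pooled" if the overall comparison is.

Clinic S is lower inside every triage acuity stratum but Clinic T is lower in aggregate. Whether to stratify depends on how triage acuity relates to the clinic.
Nothing the clinic does changes triage acuity; the imbalance is an allocation artefact. With triage acuity also predicting the outcome, the pooled figure is confounded, and the within-stratum comparison is the causal one.
Within each level — low-acuity: 9.6% vs 4.5%; mid-acuity: 37.0% vs 16.0%; high-acuity: 63.6% vs 42.7% — Clinic S is lower every time.

stratified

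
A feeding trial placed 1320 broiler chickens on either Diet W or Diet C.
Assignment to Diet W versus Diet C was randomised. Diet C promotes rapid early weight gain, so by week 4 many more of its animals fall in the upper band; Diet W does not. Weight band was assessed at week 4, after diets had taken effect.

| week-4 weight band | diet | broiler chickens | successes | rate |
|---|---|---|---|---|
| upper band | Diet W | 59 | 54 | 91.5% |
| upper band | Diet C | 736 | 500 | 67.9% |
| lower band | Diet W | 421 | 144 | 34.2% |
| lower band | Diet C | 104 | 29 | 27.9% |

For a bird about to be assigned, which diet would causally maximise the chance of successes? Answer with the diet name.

Diet C

Stratifying would compare diets among broiler chickens the diets themselves sorted into week-4 weight band groups — a form of selection on an intermediate. The unconditioned pooled rates give the total causal effect.
Pooled: Diet W 41.2% vs Diet C 63.0%; Diet C is higher overall.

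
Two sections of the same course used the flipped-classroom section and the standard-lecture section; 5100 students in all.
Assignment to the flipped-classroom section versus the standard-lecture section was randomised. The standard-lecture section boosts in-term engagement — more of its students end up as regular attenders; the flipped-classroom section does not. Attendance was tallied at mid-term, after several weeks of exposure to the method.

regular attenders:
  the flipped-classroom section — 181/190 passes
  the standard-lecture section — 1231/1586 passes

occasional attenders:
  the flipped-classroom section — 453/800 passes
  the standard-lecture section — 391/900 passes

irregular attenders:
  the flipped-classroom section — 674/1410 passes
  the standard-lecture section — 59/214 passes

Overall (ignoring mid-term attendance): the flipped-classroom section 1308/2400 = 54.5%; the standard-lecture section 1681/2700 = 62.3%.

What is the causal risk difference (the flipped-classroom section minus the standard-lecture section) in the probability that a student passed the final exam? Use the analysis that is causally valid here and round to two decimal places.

Mid-term attendance is recorded after the teaching method and is itself shifted by it — it sits on the causal path from teaching method to outcome. Conditioning on a mediator would strip out part of the effect we want; the pooled comparison gives the total causal effect.
The causal difference is the pooled difference: 0.545 − 0.623 = -0.078.

-0.08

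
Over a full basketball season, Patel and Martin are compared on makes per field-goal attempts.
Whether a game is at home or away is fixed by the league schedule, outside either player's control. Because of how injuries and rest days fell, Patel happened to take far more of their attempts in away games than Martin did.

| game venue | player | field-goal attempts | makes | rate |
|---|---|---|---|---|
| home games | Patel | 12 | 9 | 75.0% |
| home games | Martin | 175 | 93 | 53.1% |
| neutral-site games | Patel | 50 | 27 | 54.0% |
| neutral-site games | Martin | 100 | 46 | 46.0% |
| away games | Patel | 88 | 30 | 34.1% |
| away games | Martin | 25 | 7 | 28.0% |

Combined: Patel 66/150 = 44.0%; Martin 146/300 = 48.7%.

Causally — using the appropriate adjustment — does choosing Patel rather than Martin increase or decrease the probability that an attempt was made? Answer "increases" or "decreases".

increases

Nothing the player does changes game venue; the imbalance is an allocation artefact. With game venue also predicting the outcome, the pooled figure is confounded, and the within-stratum comparison is the causal one.
Within each level — home games: 75.0% vs 53.1%; neutral-site games: 54.0% vs 46.0%; away games: 34.1% vs 28.0% — Patel is higher every time.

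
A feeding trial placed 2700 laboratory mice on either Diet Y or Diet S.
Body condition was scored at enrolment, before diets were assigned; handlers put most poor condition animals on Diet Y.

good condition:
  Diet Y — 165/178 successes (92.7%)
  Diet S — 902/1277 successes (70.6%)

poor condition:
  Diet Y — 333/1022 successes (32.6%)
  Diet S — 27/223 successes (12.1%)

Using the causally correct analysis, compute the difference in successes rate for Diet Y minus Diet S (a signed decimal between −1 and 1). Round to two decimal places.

The starting body condition-specific comparison favours Diet Y throughout, but the pooled figures favour Diet S. The question is whether to condition on starting body condition.
Starting body condition is set before the diet has any effect — it is not caused by the diet — and it independently drives the outcome. That makes it a confounder, so the causal comparison is within starting body condition levels.
Adjusting over the population distribution of starting body condition: 0.539·(0.927−0.706) + 0.461·(0.326−0.121) = +0.213.

+0.21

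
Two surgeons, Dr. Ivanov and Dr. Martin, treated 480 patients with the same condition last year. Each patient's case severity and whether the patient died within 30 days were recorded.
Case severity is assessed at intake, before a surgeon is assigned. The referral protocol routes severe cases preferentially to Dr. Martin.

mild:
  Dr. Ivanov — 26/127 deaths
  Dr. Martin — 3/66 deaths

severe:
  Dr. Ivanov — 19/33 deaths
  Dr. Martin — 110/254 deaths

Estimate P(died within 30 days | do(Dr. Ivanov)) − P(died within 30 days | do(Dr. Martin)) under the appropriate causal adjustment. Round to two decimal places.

+0.15

The imbalance in case severity arose from how patients were allocated, not from anything the surgeon did; and case severity independently affects the outcome. The pooled gap is confounded — condition on case severity.
Adjusting over the population distribution of case severity: 0.402·(0.205−0.045) + 0.598·(0.576−0.433) = +0.149.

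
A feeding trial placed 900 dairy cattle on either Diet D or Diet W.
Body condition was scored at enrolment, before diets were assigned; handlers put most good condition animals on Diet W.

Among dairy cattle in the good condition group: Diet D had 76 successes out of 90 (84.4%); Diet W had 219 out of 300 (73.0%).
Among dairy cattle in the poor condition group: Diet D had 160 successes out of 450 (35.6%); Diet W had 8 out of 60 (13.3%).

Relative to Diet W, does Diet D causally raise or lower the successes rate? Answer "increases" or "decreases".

increases

The starting body condition-specific comparison favours Diet D throughout, but the pooled figures favour Diet W. The question is whether to condition on starting body condition.
Here starting body condition is a common cause — it drives both which diet a case falls under and the outcome. The crude comparison mixes populations; the stratum-specific rates are the causally relevant ones.
Within each level — good condition: 84.4% vs 73.0%; poor condition: 35.6% vs 13.3% — Diet D is higher every time.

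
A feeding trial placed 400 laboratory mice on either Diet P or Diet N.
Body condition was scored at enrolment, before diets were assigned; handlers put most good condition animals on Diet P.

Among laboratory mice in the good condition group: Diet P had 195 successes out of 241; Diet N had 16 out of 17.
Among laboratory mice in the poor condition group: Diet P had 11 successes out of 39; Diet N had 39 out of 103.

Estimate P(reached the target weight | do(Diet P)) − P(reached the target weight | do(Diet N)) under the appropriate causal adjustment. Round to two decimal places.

Here starting body condition is a common cause — it drives both which diet a case falls under and the outcome. The crude comparison mixes populations; the stratum-specific rates are the causally relevant ones.
Adjusting over the population distribution of starting body condition: 0.645·(0.809−0.941) + 0.355·(0.282−0.379) = -0.119.

-0.12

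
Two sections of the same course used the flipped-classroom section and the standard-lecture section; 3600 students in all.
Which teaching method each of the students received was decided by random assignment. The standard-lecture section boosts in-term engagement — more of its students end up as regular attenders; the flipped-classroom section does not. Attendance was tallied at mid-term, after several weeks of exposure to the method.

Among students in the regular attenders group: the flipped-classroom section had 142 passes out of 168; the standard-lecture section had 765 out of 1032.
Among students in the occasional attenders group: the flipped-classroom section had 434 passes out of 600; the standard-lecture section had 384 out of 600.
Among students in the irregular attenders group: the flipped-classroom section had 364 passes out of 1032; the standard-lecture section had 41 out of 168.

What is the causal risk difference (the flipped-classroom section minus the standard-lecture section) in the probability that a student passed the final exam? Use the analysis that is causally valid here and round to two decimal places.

-0.14

The stratified and pooled comparisons disagree (the flipped-classroom section wins within each mid-term attendance; the standard-lecture section wins overall), so the answer turns on the causal role of mid-term attendance.
Stratifying would compare teaching methods among students the teaching methods themselves sorted into mid-term attendance groups — a form of selection on an intermediate. The unconditioned pooled rates give the total causal effect.
The causal difference is the pooled difference: 0.522 − 0.661 = -0.139.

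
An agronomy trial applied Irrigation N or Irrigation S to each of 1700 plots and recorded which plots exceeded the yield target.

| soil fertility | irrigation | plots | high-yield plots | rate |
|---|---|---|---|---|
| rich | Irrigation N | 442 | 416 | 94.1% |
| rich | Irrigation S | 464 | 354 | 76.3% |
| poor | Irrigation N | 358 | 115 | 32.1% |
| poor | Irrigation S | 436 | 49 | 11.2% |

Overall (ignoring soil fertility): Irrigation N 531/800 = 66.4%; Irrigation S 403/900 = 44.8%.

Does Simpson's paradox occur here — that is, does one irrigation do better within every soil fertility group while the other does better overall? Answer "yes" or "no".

no

Within each soil fertility level (rich 94.1% vs 76.3%; poor 32.1% vs 11.2%), Irrigation N has the higher rate every time. Pooled: 66.4% vs 44.8% — Irrigation N has the higher rate overall. They agree.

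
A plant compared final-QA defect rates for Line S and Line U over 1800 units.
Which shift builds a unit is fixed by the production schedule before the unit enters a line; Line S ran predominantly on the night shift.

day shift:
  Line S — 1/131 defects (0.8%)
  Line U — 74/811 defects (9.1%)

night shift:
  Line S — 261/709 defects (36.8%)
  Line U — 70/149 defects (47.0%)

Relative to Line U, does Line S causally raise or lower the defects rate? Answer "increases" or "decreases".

decreases

The stratified and pooled comparisons disagree (Line S wins within each shift; Line U wins overall), so the answer turns on the causal role of shift.
The imbalance in shift arose from how units were allocated, not from anything the line did; and shift independently affects the outcome. The pooled gap is confounded — condition on shift.
Within each level — day shift: 0.8% vs 9.1%; night shift: 36.8% vs 47.0% — Line S is lower every time.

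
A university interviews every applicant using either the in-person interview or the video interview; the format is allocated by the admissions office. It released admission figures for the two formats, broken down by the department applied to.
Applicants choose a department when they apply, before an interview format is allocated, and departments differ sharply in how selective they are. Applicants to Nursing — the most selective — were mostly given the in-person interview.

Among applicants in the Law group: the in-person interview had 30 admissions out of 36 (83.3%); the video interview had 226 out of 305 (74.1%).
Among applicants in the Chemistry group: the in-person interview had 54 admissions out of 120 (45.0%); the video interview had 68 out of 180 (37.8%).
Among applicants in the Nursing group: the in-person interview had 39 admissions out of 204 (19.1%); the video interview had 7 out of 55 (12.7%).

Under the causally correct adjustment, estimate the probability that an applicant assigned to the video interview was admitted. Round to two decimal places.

0.44

Department differs across interview formats for reasons unrelated to any effect of the interview format itself, and it separately predicts the outcome — a classic confounder. We must compare within department levels.
Standardising the video interview to the population department mix: 0.379·226/305 + 0.333·68/180 + 0.288·7/55 = 0.443.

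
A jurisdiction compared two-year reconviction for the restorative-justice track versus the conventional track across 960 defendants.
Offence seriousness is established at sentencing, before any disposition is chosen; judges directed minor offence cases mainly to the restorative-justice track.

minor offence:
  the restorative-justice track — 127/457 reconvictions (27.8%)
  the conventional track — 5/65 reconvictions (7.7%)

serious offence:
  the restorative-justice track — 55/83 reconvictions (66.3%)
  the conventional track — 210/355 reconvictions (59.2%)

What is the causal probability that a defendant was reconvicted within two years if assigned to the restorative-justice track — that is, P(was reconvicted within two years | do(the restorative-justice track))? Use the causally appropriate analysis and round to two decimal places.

The offence seriousness-specific comparison favours the conventional track throughout, but the pooled figures favour the restorative-justice track. The question is whether to condition on offence seriousness.
Nothing the disposition does changes offence seriousness; the imbalance is an allocation artefact. With offence seriousness also predicting the outcome, the pooled figure is confounded, and the within-stratum comparison is the causal one.
Standardising the restorative-justice track to the population offence seriousness mix: 0.544·127/457 + 0.456·55/83 = 0.453.

0.45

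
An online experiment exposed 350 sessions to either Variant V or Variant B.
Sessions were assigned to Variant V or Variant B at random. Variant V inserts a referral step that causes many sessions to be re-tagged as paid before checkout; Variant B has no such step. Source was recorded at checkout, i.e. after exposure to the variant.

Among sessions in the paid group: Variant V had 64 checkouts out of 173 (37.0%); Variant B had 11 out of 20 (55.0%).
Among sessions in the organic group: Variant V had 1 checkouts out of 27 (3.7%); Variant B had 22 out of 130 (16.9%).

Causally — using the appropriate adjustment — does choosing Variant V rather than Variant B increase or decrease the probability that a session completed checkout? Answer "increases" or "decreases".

Within every traffic source level Variant B has the higher rate, yet pooled Variant V does — Simpson's reversal.
The distribution of traffic source is itself part of what the variant does — it is an intermediate outcome. Holding it fixed would remove that part of the effect; the total effect is the pooled difference.
Pooled: Variant V 32.5% vs Variant B 22.0%; Variant V is higher overall.

increases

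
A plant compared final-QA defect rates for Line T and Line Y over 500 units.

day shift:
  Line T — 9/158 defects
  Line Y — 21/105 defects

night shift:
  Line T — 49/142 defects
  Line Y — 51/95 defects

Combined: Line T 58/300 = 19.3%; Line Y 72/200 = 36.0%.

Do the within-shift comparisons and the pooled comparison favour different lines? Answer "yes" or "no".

no

Within each shift level (day shift 5.7% vs 20.0%; night shift 34.5% vs 53.7%), Line T has the lower rate every time. Pooled: 19.3% vs 36.0% — Line T has the lower rate overall. They agree.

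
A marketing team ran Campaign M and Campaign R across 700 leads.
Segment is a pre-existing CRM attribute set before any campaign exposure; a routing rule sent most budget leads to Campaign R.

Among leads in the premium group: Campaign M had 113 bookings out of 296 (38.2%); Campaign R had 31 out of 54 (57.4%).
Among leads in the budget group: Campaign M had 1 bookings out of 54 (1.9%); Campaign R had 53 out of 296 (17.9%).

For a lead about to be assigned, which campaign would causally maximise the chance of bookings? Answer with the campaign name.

The customer segment-specific comparison favours Campaign R throughout, but the pooled figures favour Campaign M. The question is whether to condition on customer segment.
Customer segment is set before the campaign has any effect — it is not caused by the campaign — and it independently drives the outcome. That makes it a confounder, so the causal comparison is within customer segment levels.
Within each level — premium: 38.2% vs 57.4%; budget: 1.9% vs 17.9% — Campaign R is higher every time.

Campaign R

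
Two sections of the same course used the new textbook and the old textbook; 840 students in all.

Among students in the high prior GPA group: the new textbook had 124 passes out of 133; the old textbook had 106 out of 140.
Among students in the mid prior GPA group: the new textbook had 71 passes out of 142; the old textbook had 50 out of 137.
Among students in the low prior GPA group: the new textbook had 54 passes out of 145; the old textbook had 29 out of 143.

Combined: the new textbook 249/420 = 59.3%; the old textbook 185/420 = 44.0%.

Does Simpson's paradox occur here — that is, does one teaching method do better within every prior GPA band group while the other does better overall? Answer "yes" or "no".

Within each prior GPA band level (high prior GPA 93.2% vs 75.7%; mid prior GPA 50.0% vs 36.5%; low prior GPA 37.2% vs 20.3%), the new textbook has the higher rate every time. Pooled: 59.3% vs 44.0% — the new textbook has the higher rate overall. They agree.

no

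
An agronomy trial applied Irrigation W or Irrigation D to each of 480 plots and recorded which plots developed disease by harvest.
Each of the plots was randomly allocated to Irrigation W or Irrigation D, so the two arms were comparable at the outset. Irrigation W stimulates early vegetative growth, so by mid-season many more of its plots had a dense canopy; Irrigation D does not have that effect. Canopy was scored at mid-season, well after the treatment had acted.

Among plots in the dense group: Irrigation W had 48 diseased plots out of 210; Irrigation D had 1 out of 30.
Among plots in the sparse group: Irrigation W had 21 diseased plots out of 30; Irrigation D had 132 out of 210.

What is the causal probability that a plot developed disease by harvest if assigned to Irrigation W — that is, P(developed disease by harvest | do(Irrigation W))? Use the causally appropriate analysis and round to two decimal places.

0.29

Mid-season canopy is recorded after the irrigation and is itself shifted by it — it sits on the causal path from irrigation to outcome. Conditioning on a mediator would strip out part of the effect we want; the pooled comparison gives the total causal effect.
So P(outcome | do(Irrigation W)) is just the pooled rate for Irrigation W: 69/240 = 0.287.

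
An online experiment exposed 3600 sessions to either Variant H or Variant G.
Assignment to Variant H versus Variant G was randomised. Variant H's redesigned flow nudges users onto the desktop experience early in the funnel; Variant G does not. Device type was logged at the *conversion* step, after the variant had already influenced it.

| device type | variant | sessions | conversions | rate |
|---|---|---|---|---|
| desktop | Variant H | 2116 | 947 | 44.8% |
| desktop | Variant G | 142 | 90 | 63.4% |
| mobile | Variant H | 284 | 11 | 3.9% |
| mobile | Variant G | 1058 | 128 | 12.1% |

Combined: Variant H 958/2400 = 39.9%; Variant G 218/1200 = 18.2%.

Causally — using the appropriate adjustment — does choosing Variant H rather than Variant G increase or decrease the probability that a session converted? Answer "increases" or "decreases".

increases

The device type-specific comparison favours Variant G throughout, but the pooled figures favour Variant H. The question is whether to condition on device type.
Device type is downstream of the variant. One should not condition on a consequence of treatment, so the overall rates are the right comparison.
Pooled: Variant H 39.9% vs Variant G 18.2%; Variant H is higher overall.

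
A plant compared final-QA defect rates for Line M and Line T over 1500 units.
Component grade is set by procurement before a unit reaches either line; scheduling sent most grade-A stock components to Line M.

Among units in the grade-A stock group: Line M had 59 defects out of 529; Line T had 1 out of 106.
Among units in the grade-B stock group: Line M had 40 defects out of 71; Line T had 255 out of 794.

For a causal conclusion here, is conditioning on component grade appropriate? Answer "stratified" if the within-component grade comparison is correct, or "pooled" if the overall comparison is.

The imbalance in component grade arose from how units were allocated, not from anything the line did; and component grade independently affects the outcome. The pooled gap is confounded — condition on component grade.
Within each level — grade-A stock: 11.2% vs 0.9%; grade-B stock: 56.3% vs 32.1% — Line T is lower every time.

stratified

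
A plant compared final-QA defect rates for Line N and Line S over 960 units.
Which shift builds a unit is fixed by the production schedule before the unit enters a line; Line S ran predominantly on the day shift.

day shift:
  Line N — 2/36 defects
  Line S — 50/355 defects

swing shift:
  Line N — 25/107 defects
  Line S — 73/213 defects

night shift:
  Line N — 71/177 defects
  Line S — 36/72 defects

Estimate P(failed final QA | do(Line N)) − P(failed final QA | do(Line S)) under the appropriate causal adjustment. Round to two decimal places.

Shift is set before the line has any effect — it is not caused by the line — and it independently drives the outcome. That makes it a confounder, so the causal comparison is within shift levels.
Adjusting over the population distribution of shift: 0.407·(0.056−0.141) + 0.333·(0.234−0.343) + 0.259·(0.401−0.500) = -0.097.

-0.10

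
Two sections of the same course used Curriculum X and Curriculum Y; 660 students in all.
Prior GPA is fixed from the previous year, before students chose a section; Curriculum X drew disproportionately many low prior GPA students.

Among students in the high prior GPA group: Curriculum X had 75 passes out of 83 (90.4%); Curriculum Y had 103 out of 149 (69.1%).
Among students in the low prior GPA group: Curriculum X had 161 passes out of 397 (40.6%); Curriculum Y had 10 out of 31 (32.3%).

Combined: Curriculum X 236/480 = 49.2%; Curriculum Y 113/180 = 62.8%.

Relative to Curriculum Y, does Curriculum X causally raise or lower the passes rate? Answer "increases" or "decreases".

Prior GPA band is set before the teaching method has any effect — it is not caused by the teaching method — and it independently drives the outcome. That makes it a confounder, so the causal comparison is within prior GPA band levels.
Within each level — high prior GPA: 90.4% vs 69.1%; low prior GPA: 40.6% vs 32.3% — Curriculum X is higher every time.

increases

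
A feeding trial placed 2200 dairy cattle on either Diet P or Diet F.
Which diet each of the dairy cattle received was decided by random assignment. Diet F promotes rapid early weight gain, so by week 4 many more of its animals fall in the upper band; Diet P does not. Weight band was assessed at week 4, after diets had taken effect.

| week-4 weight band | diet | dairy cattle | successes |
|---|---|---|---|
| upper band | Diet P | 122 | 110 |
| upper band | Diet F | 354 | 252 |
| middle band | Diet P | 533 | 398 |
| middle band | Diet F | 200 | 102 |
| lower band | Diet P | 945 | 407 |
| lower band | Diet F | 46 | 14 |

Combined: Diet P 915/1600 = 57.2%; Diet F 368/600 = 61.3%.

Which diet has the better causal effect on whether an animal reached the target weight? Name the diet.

Diet F

The week-4 weight band-specific comparison favours Diet P throughout, but the pooled figures favour Diet F. The question is whether to condition on week-4 weight band.
Week-4 weight band here is a post-treatment variable shaped by the diet; conditioning on it would introduce bias rather than remove it. The overall comparison is the causal one.
Pooled: Diet P 57.2% vs Diet F 61.3%; Diet F is higher overall.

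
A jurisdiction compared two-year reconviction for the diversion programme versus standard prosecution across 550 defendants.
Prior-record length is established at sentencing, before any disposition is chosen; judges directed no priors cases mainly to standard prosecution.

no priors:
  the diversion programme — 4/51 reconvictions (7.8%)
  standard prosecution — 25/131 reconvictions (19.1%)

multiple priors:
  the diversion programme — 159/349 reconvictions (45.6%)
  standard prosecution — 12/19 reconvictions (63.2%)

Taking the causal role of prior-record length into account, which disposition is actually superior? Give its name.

the diversion programme

Since prior-record length is a pre-existing factor (not a product of the disposition) and it affects the outcome on its own, it is a confounder. The stratified rates, not the pooled rate, identify the causal effect.
Within each level — no priors: 7.8% vs 19.1%; multiple priors: 45.6% vs 63.2% — the diversion programme is lower every time.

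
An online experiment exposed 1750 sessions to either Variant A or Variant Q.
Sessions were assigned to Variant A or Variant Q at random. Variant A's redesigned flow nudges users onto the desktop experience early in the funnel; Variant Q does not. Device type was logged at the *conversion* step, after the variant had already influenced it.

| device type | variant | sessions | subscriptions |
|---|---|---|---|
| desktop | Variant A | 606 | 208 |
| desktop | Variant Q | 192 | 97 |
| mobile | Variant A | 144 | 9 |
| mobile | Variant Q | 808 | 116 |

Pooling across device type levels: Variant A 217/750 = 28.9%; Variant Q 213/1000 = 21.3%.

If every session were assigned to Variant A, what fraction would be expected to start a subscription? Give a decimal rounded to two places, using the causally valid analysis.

Because the variant influences device type, device type is a post-treatment mediator, not a confounder. Stratifying on it would bias the estimate; the causal effect is the crude pooled difference.
So P(outcome | do(Variant A)) is just the pooled rate for Variant A: 217/750 = 0.289.

0.29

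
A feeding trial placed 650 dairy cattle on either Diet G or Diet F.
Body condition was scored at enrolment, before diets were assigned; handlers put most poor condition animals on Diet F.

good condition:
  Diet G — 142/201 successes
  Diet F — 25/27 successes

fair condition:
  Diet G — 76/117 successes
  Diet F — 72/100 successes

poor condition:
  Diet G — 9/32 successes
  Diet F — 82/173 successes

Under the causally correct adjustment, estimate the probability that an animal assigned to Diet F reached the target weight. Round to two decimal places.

0.71

The starting body condition-specific comparison favours Diet F throughout, but the pooled figures favour Diet G. The question is whether to condition on starting body condition.
Starting body condition differs across diets for reasons unrelated to any effect of the diet itself, and it separately predicts the outcome — a classic confounder. We must compare within starting body condition levels.
Standardising Diet F to the population starting body condition mix: 0.351·25/27 + 0.334·72/100 + 0.315·82/173 = 0.715.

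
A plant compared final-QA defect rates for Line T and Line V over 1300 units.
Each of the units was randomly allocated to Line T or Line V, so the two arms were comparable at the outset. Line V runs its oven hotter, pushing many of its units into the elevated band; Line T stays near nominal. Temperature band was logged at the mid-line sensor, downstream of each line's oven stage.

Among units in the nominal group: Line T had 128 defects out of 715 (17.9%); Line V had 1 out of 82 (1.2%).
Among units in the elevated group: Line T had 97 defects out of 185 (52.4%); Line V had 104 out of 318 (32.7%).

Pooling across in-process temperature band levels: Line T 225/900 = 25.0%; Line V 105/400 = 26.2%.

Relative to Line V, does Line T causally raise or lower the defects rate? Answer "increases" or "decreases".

The stratified and pooled comparisons disagree (Line V wins within each in-process temperature band; Line T wins overall), so the answer turns on the causal role of in-process temperature band.
Because the line influences in-process temperature band, in-process temperature band is a post-treatment mediator, not a confounder. Stratifying on it would bias the estimate; the causal effect is the crude pooled difference.
Pooled: Line T 25.0% vs Line V 26.2%; Line T is lower overall.

decreases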